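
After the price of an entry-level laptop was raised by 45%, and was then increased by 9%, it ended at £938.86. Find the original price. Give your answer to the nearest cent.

£594.03

The overall multiplier applied was 1.45 × 1.09 = 1.5805.
So the original price was £938.86 ÷ 1.5805 ≈ £594.03.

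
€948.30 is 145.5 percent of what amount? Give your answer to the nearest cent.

€948.30 ÷ 1.455 ≈ €651.75.

€651.75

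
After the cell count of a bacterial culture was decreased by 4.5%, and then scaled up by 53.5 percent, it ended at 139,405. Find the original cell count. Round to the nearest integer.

95,097

The overall multiplier applied was 0.955 × 1.535 = 1.465925.
So the original cell count was 139,405 ÷ 1.465925 ≈ 95,097.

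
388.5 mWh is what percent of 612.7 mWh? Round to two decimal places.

63.41%

388.5 mWh ÷ 612.7 mWh ≈ 63.41%.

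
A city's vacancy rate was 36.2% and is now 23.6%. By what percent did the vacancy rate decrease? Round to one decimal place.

The change is 23.6 − 36.2 = -12.6 percentage points.
Relative to the original 36.2%, that is -12.6 ÷ 36.2 ≈ -34.8%.
So the vacancy rate fell by 34.8%.

34.8%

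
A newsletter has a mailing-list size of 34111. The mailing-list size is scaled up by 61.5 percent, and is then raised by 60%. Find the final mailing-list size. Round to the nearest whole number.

88143

Each change multiplies by a factor: 1.615 × 1.6 = 2.584.
34111 × 2.584 = 88142.824 ≈ 88143.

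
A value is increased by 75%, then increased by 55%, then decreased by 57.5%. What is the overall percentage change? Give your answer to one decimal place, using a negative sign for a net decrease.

The combined multiplier is 1.75 × 1.55 × 0.425 = 1.1528125.
That corresponds to an increase of 15.3%.

15.3%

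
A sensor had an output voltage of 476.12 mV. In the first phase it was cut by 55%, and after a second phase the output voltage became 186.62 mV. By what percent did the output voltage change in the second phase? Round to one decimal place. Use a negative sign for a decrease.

-12.9%

After the first phase: 476.12 × 0.45 = 214.254.
Second-phase multiplier: 186.62 ÷ 214.254 ≈ 0.87102.
That is a change of -12.9%.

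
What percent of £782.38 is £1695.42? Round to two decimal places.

216.70%

£1695.42 ÷ £782.38 ≈ 216.70%.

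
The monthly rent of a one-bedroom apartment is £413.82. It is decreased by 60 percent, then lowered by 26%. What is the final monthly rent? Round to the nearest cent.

Each change multiplies by a factor: 0.4 × 0.74 = 0.296.
£413.82 × 0.296 = £122.49072 ≈ £122.49.

£122.49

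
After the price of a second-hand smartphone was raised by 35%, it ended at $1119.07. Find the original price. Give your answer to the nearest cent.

$828.94

The overall multiplier applied was 1.35.
So the original price was $1119.07 ÷ 1.35 ≈ $828.94.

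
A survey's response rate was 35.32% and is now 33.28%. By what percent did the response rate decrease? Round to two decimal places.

5.78%

The change is 33.28 − 35.32 = -2.04 percentage points.
Relative to the original 35.32%, that is -2.04 ÷ 35.32 ≈ -5.78%.
So the response rate fell by 5.78%.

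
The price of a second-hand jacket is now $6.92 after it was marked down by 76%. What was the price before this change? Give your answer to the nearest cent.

The overall multiplier applied was 0.24.
So the original price was $6.92 ÷ 0.24 ≈ $28.83.

$28.83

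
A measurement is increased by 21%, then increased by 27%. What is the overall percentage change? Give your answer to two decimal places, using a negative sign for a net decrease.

A 21% increase multiplies by 1.21.
Then a 27% increase: 1.21 × 1.27 = 1.5367.
Overall factor 1.5367, i.e. 53.67%.

53.67%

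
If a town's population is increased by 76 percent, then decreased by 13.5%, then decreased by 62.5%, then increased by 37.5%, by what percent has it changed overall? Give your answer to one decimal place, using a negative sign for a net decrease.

The combined multiplier is 1.76 × 0.865 × 0.375 × 1.375 = 0.7849875.
That corresponds to a decrease of 21.5%.

-21.5%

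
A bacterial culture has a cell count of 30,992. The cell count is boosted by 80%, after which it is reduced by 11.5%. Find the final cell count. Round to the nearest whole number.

Each change multiplies by a factor: 1.8 × 0.885 = 1.593.
30,992 × 1.593 = 49370.256 ≈ 49,370.

49,370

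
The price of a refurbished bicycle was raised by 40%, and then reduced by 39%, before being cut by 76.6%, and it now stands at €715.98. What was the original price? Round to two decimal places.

€3,582.84

Undoing the 76.6% decrease: €715.98 ÷ 0.234 ≈ €3059.74359.
Undoing the 39% decrease: €3059.74359 ÷ 0.61 ≈ €5015.973098.
Undoing the 40% increase: €5015.973098 ÷ 1.4 ≈ €3,582.84.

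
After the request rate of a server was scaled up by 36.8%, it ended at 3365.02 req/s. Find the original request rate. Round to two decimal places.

2459.81 req/s

The overall multiplier applied was 1.368.
So the original request rate was 3365.02 ÷ 1.368 ≈ 2459.81 req/s.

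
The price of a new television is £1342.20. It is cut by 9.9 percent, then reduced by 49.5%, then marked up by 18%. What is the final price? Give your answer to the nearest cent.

9.9% decrease: £1342.20 × 0.901 = £1209.3222.
Apply the 49.5% decrease: £1209.3222 × 0.505 = £610.707711.
After the 18% increase: £610.707711 × 1.18 = £720.63509898 ≈ £720.64.

£720.64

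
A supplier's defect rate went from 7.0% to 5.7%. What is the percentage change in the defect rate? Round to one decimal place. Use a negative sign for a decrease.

-18.6%

The change is 5.7 − 7.0 = -1.3 percentage points.
Relative to the original 7.0%, that is -1.3 ÷ 7.0 ≈ -18.6%.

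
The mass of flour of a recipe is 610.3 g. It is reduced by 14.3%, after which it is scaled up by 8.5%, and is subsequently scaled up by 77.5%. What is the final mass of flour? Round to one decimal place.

Apply the 14.3% decrease: 610.3 × 0.857 = 523.0271.
After the 8.5% increase: 523.0271 × 1.085 = 567.4844035.
After the 77.5% increase: 567.4844035 × 1.775 = 1007.2848162125 ≈ 1007.3.

1007.3 g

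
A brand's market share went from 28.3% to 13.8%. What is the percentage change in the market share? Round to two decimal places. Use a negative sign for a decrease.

-51.24%

The change is 13.8 − 28.3 = -14.5 percentage points.
Relative to the original 28.3%, that is -14.5 ÷ 28.3 ≈ -51.24%.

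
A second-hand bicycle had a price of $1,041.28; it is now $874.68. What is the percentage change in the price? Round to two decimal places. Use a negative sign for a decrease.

-16.00%

Change: $874.68 − $1,041.28 = -$166.60.
Relative to the original: -$166.60 ÷ $1,041.28 ≈ -16.00%.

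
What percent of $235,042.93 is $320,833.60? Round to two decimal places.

136.50%

$320,833.60 ÷ $235,042.93 ≈ 136.50%.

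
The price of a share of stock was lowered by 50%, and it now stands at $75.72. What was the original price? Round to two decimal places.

$151.44

The overall multiplier applied was 0.5.
So the original price was $75.72 ÷ 0.5 = $151.44.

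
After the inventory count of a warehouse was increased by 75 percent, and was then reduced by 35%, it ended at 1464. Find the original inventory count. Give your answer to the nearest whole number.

Undoing the 35% decrease: 1464 ÷ 0.65 ≈ 2252.307692.
Undoing the 75% increase: 2252.307692 ÷ 1.75 ≈ 1287.

1287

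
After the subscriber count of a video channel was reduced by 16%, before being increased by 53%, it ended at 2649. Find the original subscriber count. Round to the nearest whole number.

The overall multiplier applied was 0.84 × 1.53 = 1.2852.
So the original subscriber count was 2649 ÷ 1.2852 ≈ 2061.

2061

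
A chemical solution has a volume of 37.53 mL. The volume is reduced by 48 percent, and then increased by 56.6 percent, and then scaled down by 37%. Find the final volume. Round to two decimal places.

19.25 mL

After the 48% decrease: 37.53 × 0.52 = 19.5156.
After the 56.6% increase: 19.5156 × 1.566 = 30.5614296.
Apply the 37% decrease: 30.5614296 × 0.63 = 19.253700648 ≈ 19.25.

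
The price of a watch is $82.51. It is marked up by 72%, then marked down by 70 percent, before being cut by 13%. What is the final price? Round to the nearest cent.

72% increase: $82.51 × 1.72 = $141.9172.
70% decrease: $141.9172 × 0.3 = $42.57516.
13% decrease: $42.57516 × 0.87 = $37.0403892 ≈ $37.04.

$37.04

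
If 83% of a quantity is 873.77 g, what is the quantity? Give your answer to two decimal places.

1,052.73 g

873.77 g ÷ 0.83 ≈ 1,052.73 g.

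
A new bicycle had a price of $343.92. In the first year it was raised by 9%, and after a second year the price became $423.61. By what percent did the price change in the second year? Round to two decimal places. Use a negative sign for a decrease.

13.00%

After the first year: $343.92 × 1.09 = $374.8728.
Second-year multiplier: $423.61 ÷ $374.8728 ≈ 1.13001.
That is a change of 13.00%.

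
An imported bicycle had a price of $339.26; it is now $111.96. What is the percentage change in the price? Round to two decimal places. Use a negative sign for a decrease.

Change: $111.96 − $339.26 = -$227.30.
Relative to the original: -$227.30 ÷ $339.26 ≈ -67.00%.

-67.00%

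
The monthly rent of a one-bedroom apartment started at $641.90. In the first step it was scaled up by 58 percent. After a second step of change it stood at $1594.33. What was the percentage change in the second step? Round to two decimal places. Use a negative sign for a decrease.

After the first step: $641.90 × 1.58 = $1014.202.
Second-step multiplier: $1594.33 ÷ $1014.202 ≈ 1.572004.
That is a change of 57.20%.

57.20%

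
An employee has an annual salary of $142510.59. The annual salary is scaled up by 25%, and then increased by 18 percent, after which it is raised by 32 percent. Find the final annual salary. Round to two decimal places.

25% increase: $142510.59 × 1.25 = $178138.2375.
After the 18% increase: $178138.2375 × 1.18 = $210203.12025.
32% increase: $210203.12025 × 1.32 = $277468.11873 ≈ $277468.12.

$277468.12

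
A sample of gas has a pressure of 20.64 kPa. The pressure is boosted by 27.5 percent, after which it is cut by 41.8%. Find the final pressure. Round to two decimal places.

Apply the 27.5% increase: 20.64 × 1.275 = 26.316.
Apply the 41.8% decrease: 26.316 × 0.582 = 15.315912 ≈ 15.32.

15.32 kPa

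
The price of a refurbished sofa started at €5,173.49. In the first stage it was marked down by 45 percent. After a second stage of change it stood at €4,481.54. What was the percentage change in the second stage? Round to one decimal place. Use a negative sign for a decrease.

57.5%

After the first stage: €5,173.49 × 0.55 = €2845.4195.
Second-stage multiplier: €4,481.54 ÷ €2845.4195 ≈ 1.575.
That is a change of 57.5%.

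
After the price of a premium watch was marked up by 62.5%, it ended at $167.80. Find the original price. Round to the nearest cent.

$103.26

The overall multiplier applied was 1.625.
So the original price was $167.80 ÷ 1.625 ≈ $103.26.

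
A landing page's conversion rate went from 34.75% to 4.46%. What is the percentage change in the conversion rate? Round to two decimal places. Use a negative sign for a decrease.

The change is 4.46 − 34.75 = -30.29 percentage points.
Relative to the original 34.75%, that is -30.29 ÷ 34.75 ≈ -87.17%.

-87.17%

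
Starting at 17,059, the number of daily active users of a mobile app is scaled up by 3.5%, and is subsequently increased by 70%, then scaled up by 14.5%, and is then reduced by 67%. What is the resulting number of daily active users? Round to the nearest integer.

Each change multiplies by a factor: 1.035 × 1.7 × 1.145 × 0.33 = 0.664827075.
17,059 × 0.664827075 = 11341.285072425 ≈ 11,341.

11,341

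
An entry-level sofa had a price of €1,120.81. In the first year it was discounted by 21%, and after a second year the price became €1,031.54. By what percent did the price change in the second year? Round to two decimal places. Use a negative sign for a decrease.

16.50%

After the first year: €1,120.81 × 0.79 = €885.4399.
Second-year multiplier: €1,031.54 ÷ €885.4399 ≈ 1.165003.
That is a change of 16.50%.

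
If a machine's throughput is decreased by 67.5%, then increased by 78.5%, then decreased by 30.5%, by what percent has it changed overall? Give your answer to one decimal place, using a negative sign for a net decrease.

-59.7%

A 67.5% decrease multiplies by 0.325.
Then a 78.5% increase: 0.325 × 1.785 = 0.580125.
Then a 30.5% decrease: 0.580125 × 0.695 = 0.403186875.
Overall factor 0.403186875, i.e. -59.7%.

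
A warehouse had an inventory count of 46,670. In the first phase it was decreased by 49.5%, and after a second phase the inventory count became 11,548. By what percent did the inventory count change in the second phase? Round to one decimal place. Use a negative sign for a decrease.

-51.0%

After the first phase: 46,670 × 0.505 = 23568.35.
Second-phase multiplier: 11,548 ÷ 23568.35 ≈ 0.48998.
That is a change of -51.0%.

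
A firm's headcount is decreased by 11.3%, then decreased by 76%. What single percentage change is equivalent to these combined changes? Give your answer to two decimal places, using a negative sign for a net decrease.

An 11.3% decrease multiplies by 0.887.
Then a 76% decrease: 0.887 × 0.24 = 0.21288.
Overall factor 0.21288, i.e. -78.71%.

-78.71%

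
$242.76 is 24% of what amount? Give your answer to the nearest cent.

$242.76 ÷ 0.24 = $1011.50.

$1011.50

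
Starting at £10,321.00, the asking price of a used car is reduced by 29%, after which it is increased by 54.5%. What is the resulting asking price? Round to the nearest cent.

£11,321.62

Each change multiplies by a factor: 0.71 × 1.545 = 1.09695.
£10,321.00 × 1.09695 = £11321.62095 ≈ £11,321.62.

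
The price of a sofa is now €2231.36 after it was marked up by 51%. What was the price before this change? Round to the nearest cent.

The overall multiplier applied was 1.51.
So the original price was €2231.36 ÷ 1.51 ≈ €1477.72.

€1477.72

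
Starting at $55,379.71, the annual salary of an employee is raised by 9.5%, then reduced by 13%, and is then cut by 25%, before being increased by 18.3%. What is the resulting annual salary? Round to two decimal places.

$46,809.07

Each change multiplies by a factor: 1.095 × 0.87 × 0.75 × 1.183 = 0.8452387125.
$55,379.71 × 0.8452387125 = $46809.074779023375 ≈ $46,809.07.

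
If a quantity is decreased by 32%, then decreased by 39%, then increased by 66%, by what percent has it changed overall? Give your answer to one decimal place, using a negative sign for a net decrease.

-31.1%

A 32% decrease multiplies by 0.68.
Then a 39% decrease: 0.68 × 0.61 = 0.4148.
Then a 66% increase: 0.4148 × 1.66 = 0.688568.
Overall factor 0.688568, i.e. -31.1%.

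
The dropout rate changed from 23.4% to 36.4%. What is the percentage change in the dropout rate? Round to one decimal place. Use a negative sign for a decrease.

The change is 36.4 − 23.4 = 13.0 percentage points.
Relative to the original 23.4%, that is 13.0 ÷ 23.4 ≈ 55.6%.

55.6%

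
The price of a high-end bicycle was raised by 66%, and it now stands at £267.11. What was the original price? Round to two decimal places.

£160.91

The overall multiplier applied was 1.66.
So the original price was £267.11 ÷ 1.66 ≈ £160.91.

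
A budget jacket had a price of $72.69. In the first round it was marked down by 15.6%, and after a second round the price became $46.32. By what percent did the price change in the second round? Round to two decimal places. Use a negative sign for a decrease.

After the first round: $72.69 × 0.844 = $61.35036.
Second-round multiplier: $46.32 ÷ $61.35036 ≈ 0.755008.
That is a change of -24.50%.

-24.50%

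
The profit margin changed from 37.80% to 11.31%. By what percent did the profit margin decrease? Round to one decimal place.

The change is 11.31 − 37.80 = -26.49 percentage points.
Relative to the original 37.80%, that is -26.49 ÷ 37.80 ≈ -70.1%.
So the profit margin fell by 70.1%.

70.1%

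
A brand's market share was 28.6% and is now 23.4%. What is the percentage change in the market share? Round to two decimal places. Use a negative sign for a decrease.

The change is 23.4 − 28.6 = -5.2 percentage points.
Relative to the original 28.6%, that is -5.2 ÷ 28.6 ≈ -18.18%.

-18.18%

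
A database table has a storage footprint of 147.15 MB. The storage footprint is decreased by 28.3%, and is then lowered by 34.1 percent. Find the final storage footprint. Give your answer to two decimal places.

69.53 MB

28.3% decrease: 147.15 × 0.717 = 105.50655.
After the 34.1% decrease: 105.50655 × 0.659 = 69.52881645 ≈ 69.53.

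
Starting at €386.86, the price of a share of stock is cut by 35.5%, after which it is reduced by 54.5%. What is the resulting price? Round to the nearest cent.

€113.53

Each change multiplies by a factor: 0.645 × 0.455 = 0.293475.
€386.86 × 0.293475 = €113.5337385 ≈ €113.53.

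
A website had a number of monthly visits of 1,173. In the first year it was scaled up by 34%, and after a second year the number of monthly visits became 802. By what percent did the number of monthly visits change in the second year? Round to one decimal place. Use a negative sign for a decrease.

After the first year: 1,173 × 1.34 = 1571.82.
Second-year multiplier: 802 ÷ 1571.82 ≈ 0.51024.
That is a change of -49.0%.

-49.0%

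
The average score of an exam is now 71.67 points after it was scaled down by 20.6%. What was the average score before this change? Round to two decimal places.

The overall multiplier applied was 0.794.
So the original average score was 71.67 ÷ 0.794 ≈ 90.26 points.

90.26 points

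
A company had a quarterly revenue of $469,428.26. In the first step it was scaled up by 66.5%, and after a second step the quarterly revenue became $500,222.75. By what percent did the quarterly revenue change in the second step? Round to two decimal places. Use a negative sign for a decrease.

-36.00%

After the first step: $469,428.26 × 1.665 = $781598.0529.
Second-step multiplier: $500,222.75 ÷ $781598.0529 ≈ 0.64.
That is a change of -36.00%.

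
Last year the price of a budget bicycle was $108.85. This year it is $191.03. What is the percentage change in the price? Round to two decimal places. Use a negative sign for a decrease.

Change: $191.03 − $108.85 = $82.18.
Relative to the original: $82.18 ÷ $108.85 ≈ 75.50%.

75.50%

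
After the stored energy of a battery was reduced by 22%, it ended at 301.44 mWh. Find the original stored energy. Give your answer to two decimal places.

386.46 mWh

The overall multiplier applied was 0.78.
So the original stored energy was 301.44 ÷ 0.78 ≈ 386.46 mWh.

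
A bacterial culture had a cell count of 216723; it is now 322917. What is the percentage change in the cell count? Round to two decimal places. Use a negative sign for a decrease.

Change: 322917 − 216723 = 106194.
Relative to the original: 106194 ÷ 216723 ≈ 49.00%.

49.00%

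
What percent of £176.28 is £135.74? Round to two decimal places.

£135.74 ÷ £176.28 ≈ 77.00%.

77.00%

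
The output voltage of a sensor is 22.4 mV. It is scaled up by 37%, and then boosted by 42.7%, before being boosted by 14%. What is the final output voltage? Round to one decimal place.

49.9 mV

37% increase: 22.4 × 1.37 = 30.688.
After the 42.7% increase: 30.688 × 1.427 = 43.791776.
Apply the 14% increase: 43.791776 × 1.14 = 49.92262464 ≈ 49.9.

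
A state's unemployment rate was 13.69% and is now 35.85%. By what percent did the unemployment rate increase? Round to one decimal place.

The change is 35.85 − 13.69 = 22.16 percentage points.
Relative to the original 13.69%, that is 22.16 ÷ 13.69 ≈ 161.9%.
So the unemployment rate rose by 161.9%.

161.9%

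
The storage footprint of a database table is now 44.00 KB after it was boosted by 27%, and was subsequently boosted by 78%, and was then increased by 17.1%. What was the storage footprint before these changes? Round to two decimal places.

Undoing the 17.1% increase: 44.00 ÷ 1.171 ≈ 37.574722.
Undoing the 78% increase: 37.574722 ÷ 1.78 ≈ 21.109394.
Undoing the 27% increase: 21.109394 ÷ 1.27 ≈ 16.62 KB.

16.62 KB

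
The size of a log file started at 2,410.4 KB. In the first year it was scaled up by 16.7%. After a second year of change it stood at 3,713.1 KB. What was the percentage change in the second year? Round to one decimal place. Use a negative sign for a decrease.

32.0%

After the first year: 2,410.4 × 1.167 = 2812.9368.
Second-year multiplier: 3,713.1 ÷ 2812.9368 ≈ 1.32001.
That is a change of 32.0%.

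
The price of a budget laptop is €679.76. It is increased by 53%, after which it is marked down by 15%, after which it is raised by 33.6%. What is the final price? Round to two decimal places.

Each change multiplies by a factor: 1.53 × 0.85 × 1.336 = 1.737468.
€679.76 × 1.737468 = €1181.06124768 ≈ €1181.06.

€1181.06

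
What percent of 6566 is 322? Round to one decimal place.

322 ÷ 6566 ≈ 4.9%.

4.9%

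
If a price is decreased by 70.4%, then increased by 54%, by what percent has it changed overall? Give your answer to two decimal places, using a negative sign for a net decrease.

-54.42%

A 70.4% decrease multiplies by 0.296.
Then a 54% increase: 0.296 × 1.54 = 0.45584.
Overall factor 0.45584, i.e. -54.42%.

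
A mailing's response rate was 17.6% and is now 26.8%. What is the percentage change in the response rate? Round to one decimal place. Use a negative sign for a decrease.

52.3%

The change is 26.8 − 17.6 = 9.2 percentage points.
Relative to the original 17.6%, that is 9.2 ÷ 17.6 ≈ 52.3%.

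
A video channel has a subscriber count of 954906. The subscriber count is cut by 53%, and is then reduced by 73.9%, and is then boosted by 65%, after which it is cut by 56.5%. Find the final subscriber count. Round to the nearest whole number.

84076

After the 53% decrease: 954906 × 0.47 = 448805.82.
73.9% decrease: 448805.82 × 0.261 = 117138.31902.
After the 65% increase: 117138.31902 × 1.65 = 193278.226383.
Apply the 56.5% decrease: 193278.226383 × 0.435 = 84076.028476605 ≈ 84076.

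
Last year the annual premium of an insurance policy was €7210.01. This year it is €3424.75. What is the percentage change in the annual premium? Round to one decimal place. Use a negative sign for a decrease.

Change: €3424.75 − €7210.01 = -€3785.26.
Relative to the original: -€3785.26 ÷ €7210.01 ≈ -52.5%.

-52.5%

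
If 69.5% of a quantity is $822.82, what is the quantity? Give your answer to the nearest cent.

$822.82 ÷ 0.695 ≈ $1,183.91.

$1,183.91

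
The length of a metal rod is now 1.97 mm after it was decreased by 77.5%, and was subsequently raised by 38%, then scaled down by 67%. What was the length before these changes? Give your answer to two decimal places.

Undoing the 67% decrease: 1.97 ÷ 0.33 ≈ 5.969697.
Undoing the 38% increase: 5.969697 ÷ 1.38 ≈ 4.325867.
Undoing the 77.5% decrease: 4.325867 ÷ 0.225 ≈ 19.23 mm.

19.23 mm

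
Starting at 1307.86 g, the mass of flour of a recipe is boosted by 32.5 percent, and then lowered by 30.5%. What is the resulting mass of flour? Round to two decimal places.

After the 32.5% increase: 1307.86 × 1.325 = 1732.9145.
After the 30.5% decrease: 1732.9145 × 0.695 = 1204.3755775 ≈ 1204.38.

1204.38 g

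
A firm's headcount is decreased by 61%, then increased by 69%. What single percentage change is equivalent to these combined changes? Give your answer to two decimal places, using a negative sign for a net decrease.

-34.09%

A 61% decrease multiplies by 0.39.
Then a 69% increase: 0.39 × 1.69 = 0.6591.
Overall factor 0.6591, i.e. -34.09%.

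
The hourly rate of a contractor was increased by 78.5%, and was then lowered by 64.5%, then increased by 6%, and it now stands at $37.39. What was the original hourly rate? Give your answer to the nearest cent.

Undoing the 6% increase: $37.39 ÷ 1.06 ≈ $35.273585.
Undoing the 64.5% decrease: $35.273585 ÷ 0.355 ≈ $99.362211.
Undoing the 78.5% increase: $99.362211 ÷ 1.785 ≈ $55.67.

$55.67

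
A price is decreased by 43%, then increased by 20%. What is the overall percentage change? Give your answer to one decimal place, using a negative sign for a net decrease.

The combined multiplier is 0.57 × 1.2 = 0.684.
That corresponds to a decrease of 31.6%.

-31.6%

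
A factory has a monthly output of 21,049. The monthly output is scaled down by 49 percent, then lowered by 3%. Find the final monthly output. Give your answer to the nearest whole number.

10,413

After the 49% decrease: 21,049 × 0.51 = 10734.99.
3% decrease: 10734.99 × 0.97 = 10412.9403 ≈ 10,413.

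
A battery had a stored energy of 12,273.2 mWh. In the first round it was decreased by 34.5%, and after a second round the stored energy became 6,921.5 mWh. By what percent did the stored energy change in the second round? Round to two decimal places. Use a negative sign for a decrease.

After the first round: 12,273.2 × 0.655 = 8038.946.
Second-round multiplier: 6,921.5 ÷ 8038.946 ≈ 0.860996.
That is a change of -13.90%.

-13.90%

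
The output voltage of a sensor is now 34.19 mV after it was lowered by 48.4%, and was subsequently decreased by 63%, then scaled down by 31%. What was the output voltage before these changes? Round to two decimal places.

The overall multiplier applied was 0.516 × 0.37 × 0.69 = 0.1317348.
So the original output voltage was 34.19 ÷ 0.1317348 ≈ 259.54 mV.

259.54 mV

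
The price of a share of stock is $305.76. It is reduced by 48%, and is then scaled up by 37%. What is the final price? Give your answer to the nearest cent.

Each change multiplies by a factor: 0.52 × 1.37 = 0.7124.
$305.76 × 0.7124 = $217.823424 ≈ $217.82.

$217.82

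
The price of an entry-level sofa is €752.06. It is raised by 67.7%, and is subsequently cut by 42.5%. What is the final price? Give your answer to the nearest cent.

67.7% increase: €752.06 × 1.677 = €1261.20462.
42.5% decrease: €1261.20462 × 0.575 = €725.1926565 ≈ €725.19.

€725.19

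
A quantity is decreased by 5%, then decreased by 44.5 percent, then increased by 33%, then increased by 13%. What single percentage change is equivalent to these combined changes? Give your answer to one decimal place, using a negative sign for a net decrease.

-20.8%

A 5% decrease multiplies by 0.95.
Then a 44.5% decrease: 0.95 × 0.555 = 0.52725.
Then a 33% increase: 0.52725 × 1.33 = 0.7012425.
Then a 13% increase: 0.7012425 × 1.13 = 0.792404025.
Overall factor 0.792404025, i.e. -20.8%.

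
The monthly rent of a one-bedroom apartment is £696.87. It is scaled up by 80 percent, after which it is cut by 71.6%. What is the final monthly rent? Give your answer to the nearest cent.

Each change multiplies by a factor: 1.8 × 0.284 = 0.5112.
£696.87 × 0.5112 = £356.239944 ≈ £356.24.

£356.24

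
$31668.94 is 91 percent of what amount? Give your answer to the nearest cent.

$31668.94 ÷ 0.91 ≈ $34801.03.

$34801.03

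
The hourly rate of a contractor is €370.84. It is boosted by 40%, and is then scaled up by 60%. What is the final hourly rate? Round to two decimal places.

40% increase: €370.84 × 1.4 = €519.176.
Apply the 60% increase: €519.176 × 1.6 = €830.6816 ≈ €830.68.

€830.68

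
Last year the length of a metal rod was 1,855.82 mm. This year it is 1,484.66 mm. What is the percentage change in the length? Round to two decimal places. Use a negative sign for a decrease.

-20.00%

Change: 1,484.66 − 1,855.82 = -371.16.
Relative to the original: -371.16 ÷ 1,855.82 ≈ -20.00%.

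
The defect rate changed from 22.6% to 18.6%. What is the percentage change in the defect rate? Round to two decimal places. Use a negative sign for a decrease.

The change is 18.6 − 22.6 = -4.0 percentage points.
Relative to the original 22.6%, that is -4.0 ÷ 22.6 ≈ -17.70%.

-17.70%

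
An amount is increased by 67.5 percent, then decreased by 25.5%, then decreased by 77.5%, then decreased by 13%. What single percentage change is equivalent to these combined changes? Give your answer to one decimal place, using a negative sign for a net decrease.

A 67.5% increase multiplies by 1.675.
Then a 25.5% decrease: 1.675 × 0.745 = 1.247875.
Then a 77.5% decrease: 1.247875 × 0.225 = 0.280771875.
Then a 13% decrease: 0.280771875 × 0.87 = 0.24427153125.
Overall factor 0.24427153125, i.e. -75.6%.

-75.6%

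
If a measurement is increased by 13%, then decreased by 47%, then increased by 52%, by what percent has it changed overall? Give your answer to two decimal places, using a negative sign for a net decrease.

The combined multiplier is 1.13 × 0.53 × 1.52 = 0.910328.
That corresponds to a decrease of 8.97%.

-8.97%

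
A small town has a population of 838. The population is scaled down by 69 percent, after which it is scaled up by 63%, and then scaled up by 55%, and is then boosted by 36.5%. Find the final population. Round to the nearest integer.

After the 69% decrease: 838 × 0.31 = 259.78.
63% increase: 259.78 × 1.63 = 423.4414.
55% increase: 423.4414 × 1.55 = 656.33417.
Apply the 36.5% increase: 656.33417 × 1.365 = 895.89614205 ≈ 896.

896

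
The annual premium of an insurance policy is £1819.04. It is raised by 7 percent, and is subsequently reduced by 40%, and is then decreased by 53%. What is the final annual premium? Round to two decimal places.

£548.88

7% increase: £1819.04 × 1.07 = £1946.3728.
40% decrease: £1946.3728 × 0.6 = £1167.82368.
After the 53% decrease: £1167.82368 × 0.47 = £548.8771296 ≈ £548.88.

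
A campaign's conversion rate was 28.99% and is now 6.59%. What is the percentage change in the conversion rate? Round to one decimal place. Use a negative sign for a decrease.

-77.3%

The change is 6.59 − 28.99 = -22.40 percentage points.
Relative to the original 28.99%, that is -22.40 ÷ 28.99 ≈ -77.3%.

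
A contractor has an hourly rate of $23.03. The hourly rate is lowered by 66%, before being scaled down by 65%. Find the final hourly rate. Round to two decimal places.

Each change multiplies by a factor: 0.34 × 0.35 = 0.119.
$23.03 × 0.119 = $2.74057 ≈ $2.74.

$2.74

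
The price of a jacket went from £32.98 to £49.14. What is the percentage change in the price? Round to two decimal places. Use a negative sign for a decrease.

Change: £49.14 − £32.98 = £16.16.
Relative to the original: £16.16 ÷ £32.98 ≈ 49.00%.

49.00%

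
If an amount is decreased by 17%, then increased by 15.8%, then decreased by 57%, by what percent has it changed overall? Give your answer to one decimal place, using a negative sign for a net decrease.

-58.7%

A 17% decrease multiplies by 0.83.
Then a 15.8% increase: 0.83 × 1.158 = 0.96114.
Then a 57% decrease: 0.96114 × 0.43 = 0.4132902.
Overall factor 0.4132902, i.e. -58.7%.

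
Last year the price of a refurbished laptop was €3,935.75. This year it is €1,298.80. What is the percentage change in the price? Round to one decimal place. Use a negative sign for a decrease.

Change: €1,298.80 − €3,935.75 = -€2,636.95.
Relative to the original: -€2,636.95 ÷ €3,935.75 ≈ -67.0%.

-67.0%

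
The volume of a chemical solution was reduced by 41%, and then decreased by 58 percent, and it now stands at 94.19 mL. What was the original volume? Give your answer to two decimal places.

380.10 mL

The overall multiplier applied was 0.59 × 0.42 = 0.2478.
So the original volume was 94.19 ÷ 0.2478 ≈ 380.10 mL.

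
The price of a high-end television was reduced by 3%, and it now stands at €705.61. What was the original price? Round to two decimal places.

The overall multiplier applied was 0.97.
So the original price was €705.61 ÷ 0.97 ≈ €727.43.

€727.43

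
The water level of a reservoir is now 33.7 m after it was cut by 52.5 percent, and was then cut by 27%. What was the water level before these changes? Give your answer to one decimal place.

97.2 m

The overall multiplier applied was 0.475 × 0.73 = 0.34675.
So the original water level was 33.7 ÷ 0.34675 ≈ 97.2 m.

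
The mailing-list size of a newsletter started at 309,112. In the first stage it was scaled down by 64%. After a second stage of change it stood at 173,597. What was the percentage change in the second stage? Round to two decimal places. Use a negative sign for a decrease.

56.00%

After the first stage: 309,112 × 0.36 = 111280.32.
Second-stage multiplier: 173,597 ÷ 111280.32 ≈ 1.559997.
That is a change of 56.00%.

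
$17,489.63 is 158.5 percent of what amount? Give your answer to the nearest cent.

$11,034.47

$17,489.63 ÷ 1.585 ≈ $11,034.47.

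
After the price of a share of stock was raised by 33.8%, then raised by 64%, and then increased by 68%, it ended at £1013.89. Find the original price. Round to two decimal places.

£275.03

Undoing the 68% increase: £1013.89 ÷ 1.68 ≈ £603.505952.
Undoing the 64% increase: £603.505952 ÷ 1.64 ≈ £367.991434.
Undoing the 33.8% increase: £367.991434 ÷ 1.338 ≈ £275.03.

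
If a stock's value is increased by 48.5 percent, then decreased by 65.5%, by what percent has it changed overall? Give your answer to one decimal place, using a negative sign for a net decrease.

The combined multiplier is 1.485 × 0.345 = 0.512325.
That corresponds to a decrease of 48.8%.

-48.8%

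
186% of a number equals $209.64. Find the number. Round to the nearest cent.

$209.64 ÷ 1.86 ≈ $112.71.

$112.71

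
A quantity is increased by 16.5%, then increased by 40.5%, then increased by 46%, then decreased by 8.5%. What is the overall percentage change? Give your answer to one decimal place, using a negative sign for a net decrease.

A 16.5% increase multiplies by 1.165.
Then a 40.5% increase: 1.165 × 1.405 = 1.636825.
Then a 46% increase: 1.636825 × 1.46 = 2.3897645.
Then an 8.5% decrease: 2.3897645 × 0.915 = 2.1866345175.
Overall factor 2.1866345175, i.e. 118.7%.

118.7%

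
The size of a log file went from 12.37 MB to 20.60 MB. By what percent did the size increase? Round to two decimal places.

Change: 20.60 − 12.37 = 8.23.
Relative to the original: 8.23 ÷ 12.37 ≈ 66.53%.
So the size increased by 66.53%.

66.53%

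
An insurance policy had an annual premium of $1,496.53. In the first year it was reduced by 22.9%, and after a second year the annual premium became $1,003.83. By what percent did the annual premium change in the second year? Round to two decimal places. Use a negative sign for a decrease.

-13.00%

After the first year: $1,496.53 × 0.771 = $1153.82463.
Second-year multiplier: $1,003.83 ÷ $1153.82463 ≈ 0.870002.
That is a change of -13.00%.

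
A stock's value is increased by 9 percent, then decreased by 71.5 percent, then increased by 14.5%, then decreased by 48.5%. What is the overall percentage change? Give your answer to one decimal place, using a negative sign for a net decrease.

-81.7%

A 9% increase multiplies by 1.09.
Then a 71.5% decrease: 1.09 × 0.285 = 0.31065.
Then a 14.5% increase: 0.31065 × 1.145 = 0.35569425.
Then a 48.5% decrease: 0.35569425 × 0.515 = 0.18318253875.
Overall factor 0.18318253875, i.e. -81.7%.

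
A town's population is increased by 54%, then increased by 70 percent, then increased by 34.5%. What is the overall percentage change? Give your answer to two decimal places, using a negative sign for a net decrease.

252.12%

The combined multiplier is 1.54 × 1.7 × 1.345 = 3.52121.
That corresponds to an increase of 252.12%.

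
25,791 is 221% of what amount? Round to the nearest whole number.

11,670

25,791 ÷ 2.21 ≈ 11,670.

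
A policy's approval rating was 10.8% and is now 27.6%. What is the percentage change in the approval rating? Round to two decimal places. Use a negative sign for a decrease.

The change is 27.6 − 10.8 = 16.8 percentage points.
Relative to the original 10.8%, that is 16.8 ÷ 10.8 ≈ 155.56%.

155.56%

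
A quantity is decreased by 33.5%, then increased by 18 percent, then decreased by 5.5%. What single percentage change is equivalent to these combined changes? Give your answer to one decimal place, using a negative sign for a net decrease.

-25.8%

The combined multiplier is 0.665 × 1.18 × 0.945 = 0.7415415.
That corresponds to a decrease of 25.8%.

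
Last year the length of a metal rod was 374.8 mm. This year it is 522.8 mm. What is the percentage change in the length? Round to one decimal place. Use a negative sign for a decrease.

Change: 522.8 − 374.8 = 148.0.
Relative to the original: 148.0 ÷ 374.8 ≈ 39.5%.

39.5%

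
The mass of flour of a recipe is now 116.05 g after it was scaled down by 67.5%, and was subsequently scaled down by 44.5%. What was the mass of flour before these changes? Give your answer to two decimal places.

The overall multiplier applied was 0.325 × 0.555 = 0.180375.
So the original mass of flour was 116.05 ÷ 0.180375 ≈ 643.38 g.

643.38 g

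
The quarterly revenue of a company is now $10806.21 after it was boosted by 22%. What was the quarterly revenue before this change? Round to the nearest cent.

$8857.55

The overall multiplier applied was 1.22.
So the original quarterly revenue was $10806.21 ÷ 1.22 ≈ $8857.55.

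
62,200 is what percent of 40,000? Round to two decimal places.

62,200 ÷ 40,000 = 155.50%.

155.50%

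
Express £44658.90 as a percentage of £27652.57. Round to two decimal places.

161.50%

£44658.90 ÷ £27652.57 ≈ 161.50%.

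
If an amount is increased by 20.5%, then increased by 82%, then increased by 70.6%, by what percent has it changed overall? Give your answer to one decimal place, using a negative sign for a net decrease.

A 20.5% increase multiplies by 1.205.
Then an 82% increase: 1.205 × 1.82 = 2.1931.
Then a 70.6% increase: 2.1931 × 1.706 = 3.7414286.
Overall factor 3.7414286, i.e. 274.1%.

274.1%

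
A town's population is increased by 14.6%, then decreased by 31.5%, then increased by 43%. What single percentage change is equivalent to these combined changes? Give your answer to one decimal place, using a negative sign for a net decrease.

12.3%

The combined multiplier is 1.146 × 0.685 × 1.43 = 1.1225643.
That corresponds to an increase of 12.3%.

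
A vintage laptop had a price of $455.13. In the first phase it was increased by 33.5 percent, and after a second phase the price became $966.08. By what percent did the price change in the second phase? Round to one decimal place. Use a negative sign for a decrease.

59.0%

After the first phase: $455.13 × 1.335 = $607.59855.
Second-phase multiplier: $966.08 ÷ $607.59855 ≈ 1.59.
That is a change of 59.0%.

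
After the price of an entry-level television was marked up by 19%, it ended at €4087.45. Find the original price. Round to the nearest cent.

The overall multiplier applied was 1.19.
So the original price was €4087.45 ÷ 1.19 ≈ €3434.83.

€3434.83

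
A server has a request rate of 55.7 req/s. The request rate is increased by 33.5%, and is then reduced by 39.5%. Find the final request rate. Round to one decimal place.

33.5% increase: 55.7 × 1.335 = 74.3595.
39.5% decrease: 74.3595 × 0.605 = 44.9874975 ≈ 45.0.

45.0 req/s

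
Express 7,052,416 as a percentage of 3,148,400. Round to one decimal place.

7,052,416 ÷ 3,148,400 = 224.0%.

224.0%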